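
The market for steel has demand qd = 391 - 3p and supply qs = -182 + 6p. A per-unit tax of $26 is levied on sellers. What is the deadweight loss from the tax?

Deadweight loss = 676

Pre-tax equilibrium: p* = 191/3, q* = 200.
Tax on sellers shifts supply to qs = -182 + 6(p − 26) = -338 + 6p.
391 - 3p = -338 + 6p gives buyer price pb = 81; sellers receive ps = 81 − 26 = 55.
New quantity: q = 391 − 3(81) = 148.
DWL = ½ × 26 × (200 − 148) = 676.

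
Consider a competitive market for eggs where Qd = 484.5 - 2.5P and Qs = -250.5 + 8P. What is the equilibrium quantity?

Set Qd = Qs: 484.5 - 2.5P = -250.5 + 8P.
735 = 10.5P, so P* = 70.
Q* = 484.5 − 2.5(70) = 309.5.

Q* = 309.5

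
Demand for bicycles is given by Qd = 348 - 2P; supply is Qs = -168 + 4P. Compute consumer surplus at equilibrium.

Equilibrium: 348 - 2P = -168 + 4P gives P* = 86, Q* = 176.
Demand choke price (Qd = 0): P = 174.
CS = ½(174 − 86)(176) = 7744.

Consumer surplus = 7744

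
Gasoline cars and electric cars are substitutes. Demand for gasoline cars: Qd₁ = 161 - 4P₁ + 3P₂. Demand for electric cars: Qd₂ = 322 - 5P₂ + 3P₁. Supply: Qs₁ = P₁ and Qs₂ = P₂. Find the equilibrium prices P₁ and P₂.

P₁ = 92, P₂ = 299/3

Market 1: 161 - 4P₁ + 3P₂ = P₁ → 5P₁ - 3P₂ = 161.
Market 2: 6P₂ - 3P₁ = 322.
Eliminating P₂: 6×(1) + 3×(2) gives 21P₁ = 1932, so P₁ = 92.
Back-substitute into (2): P₂ = (322 + 3×92) / 6 = 299/3.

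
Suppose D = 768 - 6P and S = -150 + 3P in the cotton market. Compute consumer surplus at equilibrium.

Consumer surplus = 2028

Equilibrium: 768 - 6P = -150 + 3P gives P* = 102, Q* = 156.
Demand choke price (D = 0): P = 128.
CS = ½(128 − 102)(156) = 2028.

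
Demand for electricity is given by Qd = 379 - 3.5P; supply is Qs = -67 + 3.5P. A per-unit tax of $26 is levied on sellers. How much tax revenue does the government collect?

Tax revenue = 2873

Pre-tax equilibrium: P* = 446/7, Q* = 156.
Tax on sellers shifts supply to Qs = -67 + 3.5(P − 26) = -158 + 3.5P.
379 - 3.5P = -158 + 3.5P gives buyer price Pb = 537/7; sellers receive Ps = 537/7 − 26 = 355/7.
New quantity: Q = 379 − 3.5(537/7) = 110.5.
Revenue = 26 × 110.5 = 2873.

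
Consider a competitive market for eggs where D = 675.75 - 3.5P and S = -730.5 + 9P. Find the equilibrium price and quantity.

Set D = S: 675.75 - 3.5P = -730.5 + 9P.
1406.25 = 12.5P, so P* = 112.5.
Q* = 675.75 − 3.5(112.5) = 282.

P* = 112.5, Q* = 282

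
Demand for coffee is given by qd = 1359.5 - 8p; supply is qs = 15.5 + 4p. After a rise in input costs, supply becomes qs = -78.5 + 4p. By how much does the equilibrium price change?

Original equilibrium: p* = 112, q* = 463.5.
New equilibrium: 1359.5 - 8p = -78.5 + 4p, so 1438 = 12p and p' = 719/6; q' = 1359.5 − 8(719/6) = 2405/6.
Change in price: 719/6 − 112 = 47/6.

Δp = 47/6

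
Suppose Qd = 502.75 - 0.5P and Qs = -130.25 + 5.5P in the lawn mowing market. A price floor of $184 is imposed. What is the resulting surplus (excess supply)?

Equilibrium price would be P* = 105.5, so the floor at 184 binds.
At P = 184: Qd = 410.75, Qs = 881.75.
Surplus = 881.75 − 410.75 = 471.

Surplus = 471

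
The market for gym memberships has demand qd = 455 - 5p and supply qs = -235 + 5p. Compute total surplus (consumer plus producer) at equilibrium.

Equilibrium: 455 - 5p = -235 + 5p gives p* = 69, q* = 110.
Demand choke price: p = 91; supply starts at p = 47.
CS = ½(91 − 69)(110) = 1210; PS = ½(69 − 47)(110) = 1210.

Total surplus = 2420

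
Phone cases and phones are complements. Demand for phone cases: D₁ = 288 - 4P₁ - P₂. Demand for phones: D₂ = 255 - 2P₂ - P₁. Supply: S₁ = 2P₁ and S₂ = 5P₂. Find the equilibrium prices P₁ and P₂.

P₁ = 1761/41, P₂ = 1242/41

Market 1: 288 - 4P₁ - P₂ = 2P₁ → 6P₁ + P₂ = 288.
Market 2: 7P₂ + P₁ = 255.
Eliminating P₂: 7×(1) − 1×(2) gives 41P₁ = 1761, so P₁ = 1761/41.
Back-substitute into (2): P₂ = (255 − 1×1761/41) / 7 = 1242/41.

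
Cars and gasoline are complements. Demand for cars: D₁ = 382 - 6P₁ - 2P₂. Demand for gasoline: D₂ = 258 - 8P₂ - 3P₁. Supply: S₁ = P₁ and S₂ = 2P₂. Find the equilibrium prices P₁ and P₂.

P₁ = 51.625, P₂ = 10.3125

Market 1: 382 - 6P₁ - 2P₂ = P₁ → 7P₁ + 2P₂ = 382.
Market 2: 10P₂ + 3P₁ = 258.
Eliminating P₂: 10×(1) − 2×(2) gives 64P₁ = 3304, so P₁ = 51.625.
Back-substitute into (2): P₂ = (258 − 3×51.625) / 10 = 10.3125.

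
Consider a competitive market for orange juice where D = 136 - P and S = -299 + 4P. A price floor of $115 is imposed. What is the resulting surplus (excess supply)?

Surplus = 140

Equilibrium price would be P* = 87, so the floor at 115 binds.
At P = 115: D = 21, S = 161.
Surplus = 161 − 21 = 140.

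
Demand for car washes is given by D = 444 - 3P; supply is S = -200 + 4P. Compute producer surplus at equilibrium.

Producer surplus = 3528

Equilibrium: 444 - 3P = -200 + 4P gives P* = 92, Q* = 168.
Supply starts at P = 50 (where S = 0).
PS = ½(92 − 50)(168) = 3528.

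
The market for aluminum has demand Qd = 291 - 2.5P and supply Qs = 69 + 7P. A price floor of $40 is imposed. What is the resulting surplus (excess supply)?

Surplus = 158

Equilibrium price would be P* = 444/19, so the floor at 40 binds.
At P = 40: Qd = 191, Qs = 349.
Surplus = 349 − 191 = 158.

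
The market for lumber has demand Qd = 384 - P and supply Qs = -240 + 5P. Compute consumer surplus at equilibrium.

Equilibrium: 384 - P = -240 + 5P gives P* = 104, Q* = 280.
Demand choke price (Qd = 0): P = 384.
CS = ½(384 − 104)(280) = 39200.

Consumer surplus = 39200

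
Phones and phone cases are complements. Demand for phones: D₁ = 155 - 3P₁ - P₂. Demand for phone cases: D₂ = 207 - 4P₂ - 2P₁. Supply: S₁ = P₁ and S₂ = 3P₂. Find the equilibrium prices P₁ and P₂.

P₁ = 439/13, P₂ = 259/13

Market 1: 155 - 3P₁ - P₂ = P₁ → 4P₁ + P₂ = 155.
Market 2: 7P₂ + 2P₁ = 207.
Eliminating P₂: 7×(1) − 1×(2) gives 26P₁ = 878, so P₁ = 439/13.
Back-substitute into (2): P₂ = (207 − 2×439/13) / 7 = 259/13.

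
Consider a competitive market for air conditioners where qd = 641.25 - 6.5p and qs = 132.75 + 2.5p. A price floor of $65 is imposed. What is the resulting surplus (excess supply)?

Surplus = 76.5

Equilibrium price would be p* = 56.5, so the floor at 65 binds.
At p = 65: qd = 218.75, qs = 295.25.
Surplus = 295.25 − 218.75 = 76.5.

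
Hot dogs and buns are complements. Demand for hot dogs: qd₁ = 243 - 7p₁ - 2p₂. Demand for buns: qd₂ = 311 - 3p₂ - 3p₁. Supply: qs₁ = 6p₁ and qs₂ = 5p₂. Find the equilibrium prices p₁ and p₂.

p₁ = 661/49, p₂ = 1657/49

Market 1: 243 - 7p₁ - 2p₂ = 6p₁ → 13p₁ + 2p₂ = 243.
Market 2: 8p₂ + 3p₁ = 311.
Eliminating p₂: 8×(1) − 2×(2) gives 98p₁ = 1322, so p₁ = 661/49.
Back-substitute into (2): p₂ = (311 − 3×661/49) / 8 = 1657/49.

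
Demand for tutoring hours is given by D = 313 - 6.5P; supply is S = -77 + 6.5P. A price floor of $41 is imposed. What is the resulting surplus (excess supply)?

Surplus = 143

Equilibrium price would be P* = 30, so the floor at 41 binds.
At P = 41: D = 46.5, S = 189.5.
Surplus = 189.5 − 46.5 = 143.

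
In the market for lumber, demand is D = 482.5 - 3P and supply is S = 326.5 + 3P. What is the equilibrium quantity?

Set D = S: 482.5 - 3P = 326.5 + 3P.
156 = 6P, so P* = 26.
Q* = 482.5 − 3(26) = 404.5.

Q* = 404.5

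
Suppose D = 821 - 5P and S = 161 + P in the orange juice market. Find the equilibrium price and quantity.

P* = 110, Q* = 271

Set D = S: 821 - 5P = 161 + P.
660 = 6P, so P* = 110.
Q* = 821 − 5(110) = 271.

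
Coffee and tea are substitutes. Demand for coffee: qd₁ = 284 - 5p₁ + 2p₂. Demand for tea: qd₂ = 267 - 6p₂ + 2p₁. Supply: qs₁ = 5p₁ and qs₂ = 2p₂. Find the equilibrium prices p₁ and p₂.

Market 1: 284 - 5p₁ + 2p₂ = 5p₁ → 10p₁ - 2p₂ = 284.
Market 2: 8p₂ - 2p₁ = 267.
Eliminating p₂: 8×(1) + 2×(2) gives 76p₁ = 2806, so p₁ = 1403/38.
Back-substitute into (2): p₂ = (267 + 2×1403/38) / 8 = 1619/38.

p₁ = 1403/38, p₂ = 1619/38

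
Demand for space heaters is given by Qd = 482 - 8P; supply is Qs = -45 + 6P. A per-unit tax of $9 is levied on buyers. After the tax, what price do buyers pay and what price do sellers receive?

Buyers pay $41.5, sellers receive $32.5

Pre-tax equilibrium: P* = 527/14, Q* = 1266/7.
Tax on buyers shifts demand to Qd = 482 − 8(P + 9) = 410 - 8P.
410 - 8P = -45 + 6P gives seller price Ps = 32.5; buyers pay Pb = 32.5 + 9 = 41.5.
New quantity: Q = 482 − 8(41.5) = 150.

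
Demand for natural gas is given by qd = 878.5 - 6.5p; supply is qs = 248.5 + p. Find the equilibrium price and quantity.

Set qd = qs: 878.5 - 6.5p = 248.5 + p.
630 = 7.5p, so p* = 84.
q* = 878.5 − 6.5(84) = 332.5.

p* = 84, q* = 332.5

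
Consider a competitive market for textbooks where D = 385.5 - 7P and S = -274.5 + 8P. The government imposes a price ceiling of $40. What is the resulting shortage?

Shortage = 60

Equilibrium price would be P* = 44, so the ceiling at 40 binds.
At P = 40: D = 385.5 − 7(40) = 105.5, S = -274.5 + 8(40) = 45.5.
Shortage = 105.5 − 45.5 = 60.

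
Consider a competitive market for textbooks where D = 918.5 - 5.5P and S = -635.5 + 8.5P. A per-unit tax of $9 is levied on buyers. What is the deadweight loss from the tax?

Deadweight loss = 15147/112

Pre-tax equilibrium: P* = 111, Q* = 308.
Tax on buyers shifts demand to D = 918.5 − 5.5(P + 9) = 869 - 5.5P.
869 - 5.5P = -635.5 + 8.5P gives seller price Ps = 3009/28; buyers pay Pb = 3009/28 + 9 = 3261/28.
New quantity: Q = 918.5 − 5.5(3261/28) = 15565/56.
DWL = ½ × 9 × (308 − 15565/56) = 15147/112.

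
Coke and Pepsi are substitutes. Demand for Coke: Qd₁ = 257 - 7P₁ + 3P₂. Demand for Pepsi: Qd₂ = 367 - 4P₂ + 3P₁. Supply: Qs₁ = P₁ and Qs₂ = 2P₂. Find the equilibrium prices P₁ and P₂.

Market 1: 257 - 7P₁ + 3P₂ = P₁ → 8P₁ - 3P₂ = 257.
Market 2: 6P₂ - 3P₁ = 367.
Eliminating P₂: 6×(1) + 3×(2) gives 39P₁ = 2643, so P₁ = 881/13.
Back-substitute into (2): P₂ = (367 + 3×881/13) / 6 = 3707/39.

P₁ = 881/13, P₂ = 3707/39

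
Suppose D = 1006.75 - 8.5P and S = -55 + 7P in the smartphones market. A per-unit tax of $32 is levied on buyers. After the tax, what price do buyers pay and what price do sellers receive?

Pre-tax equilibrium: P* = 68.5, Q* = 424.5.
Tax on buyers shifts demand to D = 1006.75 − 8.5(P + 32) = 734.75 - 8.5P.
734.75 - 8.5P = -55 + 7P gives seller price Ps = 3159/62; buyers pay Pb = 3159/62 + 32 = 5143/62.
New quantity: Q = 1006.75 − 8.5(5143/62) = 18703/62.

Buyers pay 5143/62, sellers receive 3159/62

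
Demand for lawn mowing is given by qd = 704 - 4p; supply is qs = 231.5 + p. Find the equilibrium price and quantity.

p* = 94.5, q* = 326

Set qd = qs: 704 - 4p = 231.5 + p.
472.5 = 5p, so p* = 94.5.
q* = 704 − 4(94.5) = 326.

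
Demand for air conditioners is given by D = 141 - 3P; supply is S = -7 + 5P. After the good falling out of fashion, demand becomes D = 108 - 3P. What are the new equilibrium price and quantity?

Original equilibrium: P* = 18.5, Q* = 85.5.
New equilibrium: 108 - 3P = -7 + 5P, so 115 = 8P and P' = 14.375; Q' = 108 − 3(14.375) = 64.875.

P' = 14.375, Q' = 64.875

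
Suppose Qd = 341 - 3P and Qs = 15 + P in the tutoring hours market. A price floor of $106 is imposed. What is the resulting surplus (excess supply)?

Equilibrium price would be P* = 81.5, so the floor at 106 binds.
At P = 106: Qd = 23, Qs = 121.
Surplus = 121 − 23 = 98.

Surplus = 98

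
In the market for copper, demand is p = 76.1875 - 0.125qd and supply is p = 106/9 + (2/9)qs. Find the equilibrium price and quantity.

p* = 53, q* = 185.5

Set the two price expressions equal: 76.1875 - 0.125q = 106/9 + (2/9)q.
9275/144 = (25/72)q, so q* = 185.5.
p* = 76.1875 − (0.125)(185.5) = 53.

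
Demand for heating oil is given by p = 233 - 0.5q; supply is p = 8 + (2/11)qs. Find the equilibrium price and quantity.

p* = 68, q* = 330

Set the two price expressions equal: 233 - 0.5q = 8 + (2/11)q.
225 = (15/22)q, so q* = 330.
p* = 233 − (0.5)(330) = 68.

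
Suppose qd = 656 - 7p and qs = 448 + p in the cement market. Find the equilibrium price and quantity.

p* = 26, q* = 474

Set qd = qs: 656 - 7p = 448 + p.
208 = 8p, so p* = 26.
q* = 656 − 7(26) = 474.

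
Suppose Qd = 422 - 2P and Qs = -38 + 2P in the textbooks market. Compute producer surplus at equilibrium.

Equilibrium: 422 - 2P = -38 + 2P gives P* = 115, Q* = 192.
Supply starts at P = 19 (where Qs = 0).
PS = ½(115 − 19)(192) = 9216.

Producer surplus = 9216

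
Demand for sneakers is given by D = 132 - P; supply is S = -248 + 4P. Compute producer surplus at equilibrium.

Equilibrium: 132 - P = -248 + 4P gives P* = 76, Q* = 56.
Supply starts at P = 62 (where S = 0).
PS = ½(76 − 62)(56) = 392.

Producer surplus = 392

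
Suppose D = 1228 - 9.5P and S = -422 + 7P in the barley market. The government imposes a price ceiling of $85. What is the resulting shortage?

Equilibrium price would be P* = 100, so the ceiling at 85 binds.
At P = 85: D = 1228 − 9.5(85) = 420.5, S = -422 + 7(85) = 173.
Shortage = 420.5 − 173 = 247.5.

Shortage = 247.5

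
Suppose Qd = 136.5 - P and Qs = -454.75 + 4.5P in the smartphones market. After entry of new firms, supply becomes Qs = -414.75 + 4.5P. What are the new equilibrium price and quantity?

P' = 2205/22, Q' = 399/11

Original equilibrium: P* = 107.5, Q* = 29.
New equilibrium: 136.5 - P = -414.75 + 4.5P, so 551.25 = 5.5P and P' = 2205/22; Q' = 136.5 − 1(2205/22) = 399/11.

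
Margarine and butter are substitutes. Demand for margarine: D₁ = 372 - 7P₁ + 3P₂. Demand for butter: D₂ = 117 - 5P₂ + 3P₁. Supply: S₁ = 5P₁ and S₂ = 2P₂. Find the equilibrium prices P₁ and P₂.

Market 1: 372 - 7P₁ + 3P₂ = 5P₁ → 12P₁ - 3P₂ = 372.
Market 2: 7P₂ - 3P₁ = 117.
Eliminating P₂: 7×(1) + 3×(2) gives 75P₁ = 2955, so P₁ = 39.4.
Back-substitute into (2): P₂ = (117 + 3×39.4) / 7 = 33.6.

P₁ = 39.4, P₂ = 33.6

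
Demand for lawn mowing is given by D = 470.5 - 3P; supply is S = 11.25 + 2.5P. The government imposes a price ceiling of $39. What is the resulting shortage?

Equilibrium price would be P* = 83.5, so the ceiling at 39 binds.
At P = 39: D = 470.5 − 3(39) = 353.5, S = 11.25 + 2.5(39) = 108.75.
Shortage = 353.5 − 108.75 = 244.75.

Shortage = 244.75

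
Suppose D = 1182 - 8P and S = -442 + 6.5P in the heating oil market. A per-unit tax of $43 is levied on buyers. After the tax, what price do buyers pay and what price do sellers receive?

Pre-tax equilibrium: P* = 112, Q* = 286.
Tax on buyers shifts demand to D = 1182 − 8(P + 43) = 838 - 8P.
838 - 8P = -442 + 6.5P gives seller price Ps = 2560/29; buyers pay Pb = 2560/29 + 43 = 3807/29.
New quantity: Q = 1182 − 8(3807/29) = 3822/29.

Buyers pay 3807/29, sellers receive 2560/29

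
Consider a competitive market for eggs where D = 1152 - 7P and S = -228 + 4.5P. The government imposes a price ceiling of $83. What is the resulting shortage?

Shortage = 425.5

Equilibrium price would be P* = 120, so the ceiling at 83 binds.
At P = 83: D = 1152 − 7(83) = 571, S = -228 + 4.5(83) = 145.5.
Shortage = 571 − 145.5 = 425.5.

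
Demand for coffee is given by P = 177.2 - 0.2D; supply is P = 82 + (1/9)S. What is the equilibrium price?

P* = 116

Set the two price expressions equal: 177.2 - 0.2Q = 82 + (1/9)Q.
95.2 = (14/45)Q, so Q* = 306.
P* = 177.2 − (0.2)(306) = 116.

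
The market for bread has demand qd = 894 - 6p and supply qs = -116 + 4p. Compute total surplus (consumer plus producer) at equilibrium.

Equilibrium: 894 - 6p = -116 + 4p gives p* = 101, q* = 288.
Demand choke price: p = 149; supply starts at p = 29.
CS = ½(149 − 101)(288) = 6912; PS = ½(101 − 29)(288) = 10368.

Total surplus = 17280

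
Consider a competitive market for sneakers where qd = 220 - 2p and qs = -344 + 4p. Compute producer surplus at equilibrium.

Equilibrium: 220 - 2p = -344 + 4p gives p* = 94, q* = 32.
Supply starts at p = 86 (where qs = 0).
PS = ½(94 − 86)(32) = 128.

Producer surplus = 128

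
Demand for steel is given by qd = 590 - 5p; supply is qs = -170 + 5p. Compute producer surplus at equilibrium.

Equilibrium: 590 - 5p = -170 + 5p gives p* = 76, q* = 210.
Supply starts at p = 34 (where qs = 0).
PS = ½(76 − 34)(210) = 4410.

Producer surplus = 4410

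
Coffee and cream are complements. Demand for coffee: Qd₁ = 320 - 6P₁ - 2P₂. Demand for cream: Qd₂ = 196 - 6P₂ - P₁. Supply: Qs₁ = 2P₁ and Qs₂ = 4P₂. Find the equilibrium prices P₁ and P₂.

P₁ = 36, P₂ = 16

Market 1: 320 - 6P₁ - 2P₂ = 2P₁ → 8P₁ + 2P₂ = 320.
Market 2: 10P₂ + P₁ = 196.
Eliminating P₂: 10×(1) − 2×(2) gives 78P₁ = 2808, so P₁ = 36.
Back-substitute into (2): P₂ = (196 − 1×36) / 10 = 16.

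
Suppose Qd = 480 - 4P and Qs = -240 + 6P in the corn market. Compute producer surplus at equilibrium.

Equilibrium: 480 - 4P = -240 + 6P gives P* = 72, Q* = 192.
Supply starts at P = 40 (where Qs = 0).
PS = ½(72 − 40)(192) = 3072.

Producer surplus = 3072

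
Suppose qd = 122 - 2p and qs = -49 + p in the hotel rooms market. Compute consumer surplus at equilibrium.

Equilibrium: 122 - 2p = -49 + p gives p* = 57, q* = 8.
Demand choke price (qd = 0): p = 61.
CS = ½(61 − 57)(8) = 16.

Consumer surplus = 16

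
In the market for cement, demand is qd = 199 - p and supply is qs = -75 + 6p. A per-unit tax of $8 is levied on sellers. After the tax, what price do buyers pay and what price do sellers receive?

Pre-tax equilibrium: p* = 274/7, q* = 1119/7.
Tax on sellers shifts supply to qs = -75 + 6(p − 8) = -123 + 6p.
199 - p = -123 + 6p gives buyer price pb = 46; sellers receive ps = 46 − 8 = 38.
New quantity: q = 199 − 1(46) = 153.

Buyers pay $46, sellers receive $38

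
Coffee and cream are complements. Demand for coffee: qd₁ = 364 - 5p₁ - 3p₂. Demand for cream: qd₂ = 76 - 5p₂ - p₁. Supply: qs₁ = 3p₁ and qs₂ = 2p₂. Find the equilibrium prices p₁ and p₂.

Market 1: 364 - 5p₁ - 3p₂ = 3p₁ → 8p₁ + 3p₂ = 364.
Market 2: 7p₂ + p₁ = 76.
Eliminating p₂: 7×(1) − 3×(2) gives 53p₁ = 2320, so p₁ = 2320/53.
Back-substitute into (2): p₂ = (76 − 1×2320/53) / 7 = 244/53.

p₁ = 2320/53, p₂ = 244/53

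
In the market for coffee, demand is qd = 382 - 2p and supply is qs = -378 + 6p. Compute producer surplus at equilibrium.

Equilibrium: 382 - 2p = -378 + 6p gives p* = 95, q* = 192.
Supply starts at p = 63 (where qs = 0).
PS = ½(95 − 63)(192) = 3072.

Producer surplus = 3072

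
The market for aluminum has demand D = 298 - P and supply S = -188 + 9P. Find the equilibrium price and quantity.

P* = 48.6, Q* = 249.4

Set D = S: 298 - P = -188 + 9P.
486 = 10P, so P* = 48.6.
Q* = 298 − 1(48.6) = 249.4.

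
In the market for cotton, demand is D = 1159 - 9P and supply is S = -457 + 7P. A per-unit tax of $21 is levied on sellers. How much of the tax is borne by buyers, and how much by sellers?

Pre-tax equilibrium: P* = 101, Q* = 250.
Tax on sellers shifts supply to S = -457 + 7(P − 21) = -604 + 7P.
1159 - 9P = -604 + 7P gives buyer price Pb = 110.1875; sellers receive Ps = 110.1875 − 21 = 89.1875.
New quantity: Q = 1159 − 9(110.1875) = 167.3125.
Buyer burden = 110.1875 − 101 = 9.1875; seller burden = 101 − 89.1875 = 11.8125.

Buyers bear $9.1875, sellers bear $11.8125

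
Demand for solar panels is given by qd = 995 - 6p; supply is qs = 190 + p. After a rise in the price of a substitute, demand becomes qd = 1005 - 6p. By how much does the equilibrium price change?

Δp = 10/7

Original equilibrium: p* = 115, q* = 305.
New equilibrium: 1005 - 6p = 190 + p, so 815 = 7p and p' = 815/7; q' = 1005 − 6(815/7) = 2145/7.
Change in price: 815/7 − 115 = 10/7.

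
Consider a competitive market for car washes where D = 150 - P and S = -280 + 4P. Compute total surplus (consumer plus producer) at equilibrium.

Total surplus = 2560

Equilibrium: 150 - P = -280 + 4P gives P* = 86, Q* = 64.
Demand choke price: P = 150; supply starts at P = 70.
CS = ½(150 − 86)(64) = 2048; PS = ½(86 − 70)(64) = 512.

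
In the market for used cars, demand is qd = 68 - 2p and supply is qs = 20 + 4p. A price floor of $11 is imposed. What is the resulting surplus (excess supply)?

Equilibrium price would be p* = 8, so the floor at 11 binds.
At p = 11: qd = 46, qs = 64.
Surplus = 64 − 46 = 18.

Surplus = 18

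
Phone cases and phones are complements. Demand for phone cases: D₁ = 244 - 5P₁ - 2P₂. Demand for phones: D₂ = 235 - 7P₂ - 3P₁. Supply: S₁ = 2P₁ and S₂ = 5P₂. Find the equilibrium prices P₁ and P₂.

Market 1: 244 - 5P₁ - 2P₂ = 2P₁ → 7P₁ + 2P₂ = 244.
Market 2: 12P₂ + 3P₁ = 235.
Eliminating P₂: 12×(1) − 2×(2) gives 78P₁ = 2458, so P₁ = 1229/39.
Back-substitute into (2): P₂ = (235 − 3×1229/39) / 12 = 913/78.

P₁ = 1229/39, P₂ = 913/78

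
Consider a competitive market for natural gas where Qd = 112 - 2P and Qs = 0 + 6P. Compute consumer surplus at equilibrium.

Consumer surplus = 1764

Equilibrium: 112 - 2P = 0 + 6P gives P* = 14, Q* = 84.
Demand choke price (Qd = 0): P = 56.
CS = ½(56 − 14)(84) = 1764.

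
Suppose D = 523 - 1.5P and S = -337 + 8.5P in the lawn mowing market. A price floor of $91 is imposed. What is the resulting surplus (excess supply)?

Equilibrium price would be P* = 86, so the floor at 91 binds.
At P = 91: D = 386.5, S = 436.5.
Surplus = 436.5 − 386.5 = 50.

Surplus = 50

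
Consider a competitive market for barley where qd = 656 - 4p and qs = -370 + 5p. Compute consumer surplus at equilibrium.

Consumer surplus = 5000

Equilibrium: 656 - 4p = -370 + 5p gives p* = 114, q* = 200.
Demand choke price (qd = 0): p = 164.
CS = ½(164 − 114)(200) = 5000.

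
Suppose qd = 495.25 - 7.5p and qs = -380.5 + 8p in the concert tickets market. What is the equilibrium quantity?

Set qd = qs: 495.25 - 7.5p = -380.5 + 8p.
875.75 = 15.5p, so p* = 56.5.
q* = 495.25 − 7.5(56.5) = 71.5.

q* = 71.5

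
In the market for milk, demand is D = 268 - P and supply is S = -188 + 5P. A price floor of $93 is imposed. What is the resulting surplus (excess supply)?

Equilibrium price would be P* = 76, so the floor at 93 binds.
At P = 93: D = 175, S = 277.
Surplus = 277 − 175 = 102.

Surplus = 102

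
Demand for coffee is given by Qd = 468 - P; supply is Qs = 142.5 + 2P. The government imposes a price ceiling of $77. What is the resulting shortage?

Equilibrium price would be P* = 108.5, so the ceiling at 77 binds.
At P = 77: Qd = 468 − 1(77) = 391, Qs = 142.5 + 2(77) = 296.5.
Shortage = 391 − 296.5 = 94.5.

Shortage = 94.5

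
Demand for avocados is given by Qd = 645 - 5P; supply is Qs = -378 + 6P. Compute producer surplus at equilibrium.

Equilibrium: 645 - 5P = -378 + 6P gives P* = 93, Q* = 180.
Supply starts at P = 63 (where Qs = 0).
PS = ½(93 − 63)(180) = 2700.

Producer surplus = 2700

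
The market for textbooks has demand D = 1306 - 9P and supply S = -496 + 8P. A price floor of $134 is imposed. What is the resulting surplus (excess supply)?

Surplus = 476

Equilibrium price would be P* = 106, so the floor at 134 binds.
At P = 134: D = 100, S = 576.
Surplus = 576 − 100 = 476.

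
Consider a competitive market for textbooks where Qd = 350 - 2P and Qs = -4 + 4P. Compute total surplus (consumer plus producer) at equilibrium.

Total surplus = 20184

Equilibrium: 350 - 2P = -4 + 4P gives P* = 59, Q* = 232.
Demand choke price: P = 175; supply starts at P = 1.
CS = ½(175 − 59)(232) = 13456; PS = ½(59 − 1)(232) = 6728.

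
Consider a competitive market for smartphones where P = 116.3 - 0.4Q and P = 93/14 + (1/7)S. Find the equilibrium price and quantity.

P* = 35.5, Q* = 202

Set the two price expressions equal: 116.3 - 0.4Q = 93/14 + (1/7)Q.
3838/35 = (19/35)Q, so Q* = 202.
P* = 116.3 − (0.4)(202) = 35.5.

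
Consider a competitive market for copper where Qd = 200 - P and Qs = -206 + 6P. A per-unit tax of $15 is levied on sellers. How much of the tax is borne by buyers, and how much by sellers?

Buyers bear 90/7, sellers bear 15/7

Pre-tax equilibrium: P* = 58, Q* = 142.
Tax on sellers shifts supply to Qs = -206 + 6(P − 15) = -296 + 6P.
200 - P = -296 + 6P gives buyer price Pb = 496/7; sellers receive Ps = 496/7 − 15 = 391/7.
New quantity: Q = 200 − 1(496/7) = 904/7.
Buyer burden = 496/7 − 58 = 90/7; seller burden = 58 − 391/7 = 15/7.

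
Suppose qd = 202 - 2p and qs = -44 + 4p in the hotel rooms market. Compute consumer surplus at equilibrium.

Consumer surplus = 3600

Equilibrium: 202 - 2p = -44 + 4p gives p* = 41, q* = 120.
Demand choke price (qd = 0): p = 101.
CS = ½(101 − 41)(120) = 3600.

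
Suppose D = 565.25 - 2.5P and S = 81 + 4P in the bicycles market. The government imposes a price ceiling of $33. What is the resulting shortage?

Shortage = 269.75

Equilibrium price would be P* = 74.5, so the ceiling at 33 binds.
At P = 33: D = 565.25 − 2.5(33) = 482.75, S = 81 + 4(33) = 213.
Shortage = 482.75 − 213 = 269.75.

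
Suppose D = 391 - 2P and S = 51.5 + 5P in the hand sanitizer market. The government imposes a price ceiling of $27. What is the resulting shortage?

Shortage = 150.5

Equilibrium price would be P* = 48.5, so the ceiling at 27 binds.
At P = 27: D = 391 − 2(27) = 337, S = 51.5 + 5(27) = 186.5.
Shortage = 337 − 186.5 = 150.5.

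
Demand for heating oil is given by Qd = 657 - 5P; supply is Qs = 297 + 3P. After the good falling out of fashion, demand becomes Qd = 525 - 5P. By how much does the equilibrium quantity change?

ΔQ = -49.5

Original equilibrium: P* = 45, Q* = 432.
New equilibrium: 525 - 5P = 297 + 3P, so 228 = 8P and P' = 28.5; Q' = 525 − 5(28.5) = 382.5.
Change in quantity: 382.5 − 432 = -49.5.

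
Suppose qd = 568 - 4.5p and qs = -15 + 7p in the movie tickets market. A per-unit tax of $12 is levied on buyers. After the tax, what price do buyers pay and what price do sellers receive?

Buyers pay $58, sellers receive $46

Pre-tax equilibrium: p* = 1166/23, q* = 7817/23.
Tax on buyers shifts demand to qd = 568 − 4.5(p + 12) = 514 - 4.5p.
514 - 4.5p = -15 + 7p gives seller price ps = 46; buyers pay pb = 46 + 12 = 58.
New quantity: q = 568 − 4.5(58) = 307.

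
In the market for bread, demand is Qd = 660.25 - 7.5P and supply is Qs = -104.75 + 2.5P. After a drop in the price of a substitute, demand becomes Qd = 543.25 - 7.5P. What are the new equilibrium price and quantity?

Original equilibrium: P* = 76.5, Q* = 86.5.
New equilibrium: 543.25 - 7.5P = -104.75 + 2.5P, so 648 = 10P and P' = 64.8; Q' = 543.25 − 7.5(64.8) = 57.25.

P' = 64.8, Q' = 57.25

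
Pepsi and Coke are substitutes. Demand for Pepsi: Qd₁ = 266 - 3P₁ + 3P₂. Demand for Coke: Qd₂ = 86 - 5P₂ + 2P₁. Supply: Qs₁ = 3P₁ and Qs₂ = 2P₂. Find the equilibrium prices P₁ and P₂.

Market 1: 266 - 3P₁ + 3P₂ = 3P₁ → 6P₁ - 3P₂ = 266.
Market 2: 7P₂ - 2P₁ = 86.
Eliminating P₂: 7×(1) + 3×(2) gives 36P₁ = 2120, so P₁ = 530/9.
Back-substitute into (2): P₂ = (86 + 2×530/9) / 7 = 262/9.

P₁ = 530/9, P₂ = 262/9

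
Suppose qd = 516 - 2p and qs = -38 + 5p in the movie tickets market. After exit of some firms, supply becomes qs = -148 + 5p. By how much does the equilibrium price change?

Δp = 110/7

Original equilibrium: p* = 554/7, q* = 2504/7.
New equilibrium: 516 - 2p = -148 + 5p, so 664 = 7p and p' = 664/7; q' = 516 − 2(664/7) = 2284/7.
Change in price: 664/7 − 554/7 = 110/7.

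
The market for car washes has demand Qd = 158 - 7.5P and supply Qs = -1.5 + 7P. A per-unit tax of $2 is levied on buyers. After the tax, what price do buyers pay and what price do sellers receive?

Pre-tax equilibrium: P* = 11, Q* = 75.5.
Tax on buyers shifts demand to Qd = 158 − 7.5(P + 2) = 143 - 7.5P.
143 - 7.5P = -1.5 + 7P gives seller price Ps = 289/29; buyers pay Pb = 289/29 + 2 = 347/29.
New quantity: Q = 158 − 7.5(347/29) = 3959/58.

Buyers pay 347/29, sellers receive 289/29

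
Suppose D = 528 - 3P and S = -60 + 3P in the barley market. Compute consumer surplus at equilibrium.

Equilibrium: 528 - 3P = -60 + 3P gives P* = 98, Q* = 234.
Demand choke price (D = 0): P = 176.
CS = ½(176 − 98)(234) = 9126.

Consumer surplus = 9126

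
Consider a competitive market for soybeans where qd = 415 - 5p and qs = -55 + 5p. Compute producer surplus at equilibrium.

Equilibrium: 415 - 5p = -55 + 5p gives p* = 47, q* = 180.
Supply starts at p = 11 (where qs = 0).
PS = ½(47 − 11)(180) = 3240.

Producer surplus = 3240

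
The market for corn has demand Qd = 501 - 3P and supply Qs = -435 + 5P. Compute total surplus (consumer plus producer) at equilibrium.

Equilibrium: 501 - 3P = -435 + 5P gives P* = 117, Q* = 150.
Demand choke price: P = 167; supply starts at P = 87.
CS = ½(167 − 117)(150) = 3750; PS = ½(117 − 87)(150) = 2250.

Total surplus = 6000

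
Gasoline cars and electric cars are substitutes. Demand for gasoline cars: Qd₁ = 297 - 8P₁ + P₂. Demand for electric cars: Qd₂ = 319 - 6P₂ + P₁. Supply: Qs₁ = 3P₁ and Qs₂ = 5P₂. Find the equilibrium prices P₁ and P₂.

Market 1: 297 - 8P₁ + P₂ = 3P₁ → 11P₁ - P₂ = 297.
Market 2: 11P₂ - P₁ = 319.
Eliminating P₂: 11×(1) + 1×(2) gives 120P₁ = 3586, so P₁ = 1793/60.
Back-substitute into (2): P₂ = (319 + 1×1793/60) / 11 = 1903/60.

P₁ = 1793/60, P₂ = 1903/60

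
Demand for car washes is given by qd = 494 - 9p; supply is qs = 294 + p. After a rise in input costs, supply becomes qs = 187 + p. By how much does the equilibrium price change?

Original equilibrium: p* = 20, q* = 314.
New equilibrium: 494 - 9p = 187 + p, so 307 = 10p and p' = 30.7; q' = 494 − 9(30.7) = 217.7.
Change in price: 30.7 − 20 = 10.7.

Δp = 10.7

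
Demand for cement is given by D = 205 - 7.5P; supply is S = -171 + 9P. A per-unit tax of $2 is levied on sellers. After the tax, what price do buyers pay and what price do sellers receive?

Pre-tax equilibrium: P* = 752/33, Q* = 375/11.
Tax on sellers shifts supply to S = -171 + 9(P − 2) = -189 + 9P.
205 - 7.5P = -189 + 9P gives buyer price Pb = 788/33; sellers receive Ps = 788/33 − 2 = 722/33.
New quantity: Q = 205 − 7.5(788/33) = 285/11.

Buyers pay 788/33, sellers receive 722/33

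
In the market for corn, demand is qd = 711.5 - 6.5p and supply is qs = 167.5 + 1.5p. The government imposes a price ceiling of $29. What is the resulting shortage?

Shortage = 312

Equilibrium price would be p* = 68, so the ceiling at 29 binds.
At p = 29: qd = 711.5 − 6.5(29) = 523, qs = 167.5 + 1.5(29) = 211.
Shortage = 523 − 211 = 312.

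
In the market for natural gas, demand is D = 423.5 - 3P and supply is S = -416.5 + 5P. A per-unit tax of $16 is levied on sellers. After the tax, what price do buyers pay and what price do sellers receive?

Pre-tax equilibrium: P* = 105, Q* = 108.5.
Tax on sellers shifts supply to S = -416.5 + 5(P − 16) = -496.5 + 5P.
423.5 - 3P = -496.5 + 5P gives buyer price Pb = 115; sellers receive Ps = 115 − 16 = 99.
New quantity: Q = 423.5 − 3(115) = 78.5.

Buyers pay $115, sellers receive $99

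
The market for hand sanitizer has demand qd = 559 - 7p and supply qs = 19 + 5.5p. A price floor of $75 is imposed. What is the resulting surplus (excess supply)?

Surplus = 397.5

Equilibrium price would be p* = 43.2, so the floor at 75 binds.
At p = 75: qd = 34, qs = 431.5.
Surplus = 431.5 − 34 = 397.5.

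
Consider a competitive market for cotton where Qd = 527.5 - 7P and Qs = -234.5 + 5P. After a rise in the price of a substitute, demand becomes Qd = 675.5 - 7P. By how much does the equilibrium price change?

ΔP = 37/3

Original equilibrium: P* = 63.5, Q* = 83.
New equilibrium: 675.5 - 7P = -234.5 + 5P, so 910 = 12P and P' = 455/6; Q' = 675.5 − 7(455/6) = 434/3.
Change in price: 455/6 − 63.5 = 37/3.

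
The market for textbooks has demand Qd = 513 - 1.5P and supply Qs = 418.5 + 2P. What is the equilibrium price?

P* = 27

Set Qd = Qs: 513 - 1.5P = 418.5 + 2P.
94.5 = 3.5P, so P* = 27.
Q* = 513 − 1.5(27) = 472.5.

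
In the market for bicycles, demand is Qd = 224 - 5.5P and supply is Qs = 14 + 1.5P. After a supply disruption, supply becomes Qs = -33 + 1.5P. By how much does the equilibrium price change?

ΔP = 47/7

Original equilibrium: P* = 30, Q* = 59.
New equilibrium: 224 - 5.5P = -33 + 1.5P, so 257 = 7P and P' = 257/7; Q' = 224 − 5.5(257/7) = 309/14.
Change in price: 257/7 − 30 = 47/7.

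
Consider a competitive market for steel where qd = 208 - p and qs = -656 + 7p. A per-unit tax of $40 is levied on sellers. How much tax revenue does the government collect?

Tax revenue = 2600

Pre-tax equilibrium: p* = 108, q* = 100.
Tax on sellers shifts supply to qs = -656 + 7(p − 40) = -936 + 7p.
208 - p = -936 + 7p gives buyer price pb = 143; sellers receive ps = 143 − 40 = 103.
New quantity: q = 208 − 1(143) = 65.
Revenue = 40 × 65 = 2600.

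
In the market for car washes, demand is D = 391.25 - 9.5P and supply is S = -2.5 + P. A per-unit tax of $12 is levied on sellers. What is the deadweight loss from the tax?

Pre-tax equilibrium: P* = 37.5, Q* = 35.
Tax on sellers shifts supply to S = -2.5 + 1(P − 12) = -14.5 + P.
391.25 - 9.5P = -14.5 + P gives buyer price Pb = 541/14; sellers receive Ps = 541/14 − 12 = 373/14.
New quantity: Q = 391.25 − 9.5(541/14) = 169/7.
DWL = ½ × 12 × (35 − 169/7) = 456/7.

Deadweight loss = 456/7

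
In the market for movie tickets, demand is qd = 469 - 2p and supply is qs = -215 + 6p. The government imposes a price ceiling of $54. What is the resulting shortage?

Equilibrium price would be p* = 85.5, so the ceiling at 54 binds.
At p = 54: qd = 469 − 2(54) = 361, qs = -215 + 6(54) = 109.
Shortage = 361 − 109 = 252.

Shortage = 252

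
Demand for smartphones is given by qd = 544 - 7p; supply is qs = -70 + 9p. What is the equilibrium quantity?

Set qd = qs: 544 - 7p = -70 + 9p.
614 = 16p, so p* = 38.375.
q* = 544 − 7(38.375) = 275.375.

q* = 275.375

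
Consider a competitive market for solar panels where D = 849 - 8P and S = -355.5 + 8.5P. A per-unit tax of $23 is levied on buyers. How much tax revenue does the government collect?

Pre-tax equilibrium: P* = 73, Q* = 265.
Tax on buyers shifts demand to D = 849 − 8(P + 23) = 665 - 8P.
665 - 8P = -355.5 + 8.5P gives seller price Ps = 2041/33; buyers pay Pb = 2041/33 + 23 = 2800/33.
New quantity: Q = 849 − 8(2800/33) = 5617/33.
Revenue = 23 × 5617/33 = 129191/33.

Tax revenue = 129191/33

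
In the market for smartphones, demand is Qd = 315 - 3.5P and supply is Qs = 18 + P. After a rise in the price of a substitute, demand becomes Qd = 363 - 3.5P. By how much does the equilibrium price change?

Original equilibrium: P* = 66, Q* = 84.
New equilibrium: 363 - 3.5P = 18 + P, so 345 = 4.5P and P' = 230/3; Q' = 363 − 3.5(230/3) = 284/3.
Change in price: 230/3 − 66 = 32/3.

ΔP = 32/3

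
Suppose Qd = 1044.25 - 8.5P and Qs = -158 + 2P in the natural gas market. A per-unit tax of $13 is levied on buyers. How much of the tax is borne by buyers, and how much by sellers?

Pre-tax equilibrium: P* = 114.5, Q* = 71.
Tax on buyers shifts demand to Qd = 1044.25 − 8.5(P + 13) = 933.75 - 8.5P.
933.75 - 8.5P = -158 + 2P gives seller price Ps = 4367/42; buyers pay Pb = 4367/42 + 13 = 4913/42.
New quantity: Q = 1044.25 − 8.5(4913/42) = 1049/21.
Buyer burden = 4913/42 − 114.5 = 52/21; seller burden = 114.5 − 4367/42 = 221/21.

Buyers bear 52/21, sellers bear 221/21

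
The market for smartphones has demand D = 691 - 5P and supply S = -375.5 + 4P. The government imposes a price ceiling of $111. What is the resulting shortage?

Equilibrium price would be P* = 118.5, so the ceiling at 111 binds.
At P = 111: D = 691 − 5(111) = 136, S = -375.5 + 4(111) = 68.5.
Shortage = 136 − 68.5 = 67.5.

Shortage = 67.5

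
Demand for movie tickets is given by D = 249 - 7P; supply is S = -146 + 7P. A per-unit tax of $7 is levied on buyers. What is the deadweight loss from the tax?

Deadweight loss = 85.75

Pre-tax equilibrium: P* = 395/14, Q* = 51.5.
Tax on buyers shifts demand to D = 249 − 7(P + 7) = 200 - 7P.
200 - 7P = -146 + 7P gives seller price Ps = 173/7; buyers pay Pb = 173/7 + 7 = 222/7.
New quantity: Q = 249 − 7(222/7) = 27.
DWL = ½ × 7 × (51.5 − 27) = 85.75.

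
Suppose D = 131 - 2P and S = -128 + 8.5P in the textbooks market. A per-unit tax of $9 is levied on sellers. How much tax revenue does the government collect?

Pre-tax equilibrium: P* = 74/3, Q* = 245/3.
Tax on sellers shifts supply to S = -128 + 8.5(P − 9) = -204.5 + 8.5P.
131 - 2P = -204.5 + 8.5P gives buyer price Pb = 671/21; sellers receive Ps = 671/21 − 9 = 482/21.
New quantity: Q = 131 − 2(671/21) = 1409/21.
Revenue = 9 × 1409/21 = 4227/7.

Tax revenue = 4227/7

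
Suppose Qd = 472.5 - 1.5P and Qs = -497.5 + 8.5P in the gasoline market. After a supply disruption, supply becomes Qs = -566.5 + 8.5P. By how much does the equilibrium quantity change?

Original equilibrium: P* = 97, Q* = 327.
New equilibrium: 472.5 - 1.5P = -566.5 + 8.5P, so 1039 = 10P and P' = 103.9; Q' = 472.5 − 1.5(103.9) = 316.65.
Change in quantity: 316.65 − 327 = -10.35.

ΔQ = -10.35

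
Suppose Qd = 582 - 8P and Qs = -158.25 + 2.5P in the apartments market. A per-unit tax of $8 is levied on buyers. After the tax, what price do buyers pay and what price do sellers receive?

Pre-tax equilibrium: P* = 70.5, Q* = 18.
Tax on buyers shifts demand to Qd = 582 − 8(P + 8) = 518 - 8P.
518 - 8P = -158.25 + 2.5P gives seller price Ps = 2705/42; buyers pay Pb = 2705/42 + 8 = 3041/42.
New quantity: Q = 582 − 8(3041/42) = 58/21.

Buyers pay 3041/42, sellers receive 2705/42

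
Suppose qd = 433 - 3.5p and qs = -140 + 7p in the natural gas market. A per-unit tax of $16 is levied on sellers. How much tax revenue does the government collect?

Pre-tax equilibrium: p* = 382/7, q* = 242.
Tax on sellers shifts supply to qs = -140 + 7(p − 16) = -252 + 7p.
433 - 3.5p = -252 + 7p gives buyer price pb = 1370/21; sellers receive ps = 1370/21 − 16 = 1034/21.
New quantity: q = 433 − 3.5(1370/21) = 614/3.
Revenue = 16 × 614/3 = 9824/3.

Tax revenue = 9824/3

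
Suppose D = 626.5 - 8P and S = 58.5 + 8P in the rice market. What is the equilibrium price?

Set D = S: 626.5 - 8P = 58.5 + 8P.
568 = 16P, so P* = 35.5.
Q* = 626.5 − 8(35.5) = 342.5.

P* = 35.5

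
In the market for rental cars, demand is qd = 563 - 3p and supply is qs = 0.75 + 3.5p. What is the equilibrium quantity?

Set qd = qs: 563 - 3p = 0.75 + 3.5p.
562.25 = 6.5p, so p* = 86.5.
q* = 563 − 3(86.5) = 303.5.

q* = 303.5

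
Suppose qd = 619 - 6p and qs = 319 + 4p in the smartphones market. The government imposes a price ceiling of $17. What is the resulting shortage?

Shortage = 130

Equilibrium price would be p* = 30, so the ceiling at 17 binds.
At p = 17: qd = 619 − 6(17) = 517, qs = 319 + 4(17) = 387.
Shortage = 517 − 387 = 130.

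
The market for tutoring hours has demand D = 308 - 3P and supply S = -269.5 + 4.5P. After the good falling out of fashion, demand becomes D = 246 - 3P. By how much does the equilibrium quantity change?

Original equilibrium: P* = 77, Q* = 77.
New equilibrium: 246 - 3P = -269.5 + 4.5P, so 515.5 = 7.5P and P' = 1031/15; Q' = 246 − 3(1031/15) = 39.8.
Change in quantity: 39.8 − 77 = -37.2.

ΔQ = -37.2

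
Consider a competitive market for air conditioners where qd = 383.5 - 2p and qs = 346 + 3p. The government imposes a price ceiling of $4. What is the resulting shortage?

Equilibrium price would be p* = 7.5, so the ceiling at 4 binds.
At p = 4: qd = 383.5 − 2(4) = 375.5, qs = 346 + 3(4) = 358.
Shortage = 375.5 − 358 = 17.5.

Shortage = 17.5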